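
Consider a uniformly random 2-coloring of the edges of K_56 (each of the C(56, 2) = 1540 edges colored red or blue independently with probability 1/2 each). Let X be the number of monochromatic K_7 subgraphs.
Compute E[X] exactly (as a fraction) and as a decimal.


Let X = Σ_S X_S over the C(56, 7) = 231917400 subsets S of size 7, where X_S = 1 if the K_7 on S is monochromatic.
For a fixed S, the K_7 on S has C(7, 2) = 21 edges. P[all 21 edges red] = (1/2)^21, and likewise for blue, so P[monochromatic] = 2·(1/2)^21 = 2^{1 − 21} = 1/1048576.
Summing: E[X] = C(56, 7) · 2^{1 − 21} = 231917400 · 1/1048576 = 28989675/131072.
Numerically: E[X] ≈ 221.174.

E[X] = C(56,7)·2^(1−C(7,2)) = 28989675/131072 ≈ 221.174.


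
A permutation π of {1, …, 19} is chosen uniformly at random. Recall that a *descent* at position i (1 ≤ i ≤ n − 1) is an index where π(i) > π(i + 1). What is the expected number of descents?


Write X = Σ X_I over i = 1, …, 18, with X_I the indicator of one descent.
There are 18 indicators.
For each fixed i, the pair (π(i), π(i+1)) is a uniformly random ordered pair of distinct values from {1, …, 19}; by symmetry P[π(i) > π(i+1)] = 1/2.
By linearity: E[X] = 18 · (1/2) = (19 − 1) · (1/2) = 9 ≈ 9.00000.

E[X] = 9 = 9.00000.


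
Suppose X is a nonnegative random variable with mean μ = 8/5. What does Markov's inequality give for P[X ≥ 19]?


μ = E[X] = 8/5, a = 19.
Markov: P[X ≥ 19] ≤ μ/a = (8/5)/19 = 8/95.
Numerically: ≈ 0.08421.
(Since a = 19 > μ = 1.60000, the bound 8/95 is < 1 and informative.)

P[X ≥ 19] ≤ 8/95 ≈ 0.08421.


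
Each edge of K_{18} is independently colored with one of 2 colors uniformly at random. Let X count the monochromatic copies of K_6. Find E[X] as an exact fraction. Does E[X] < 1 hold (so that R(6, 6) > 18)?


E[X] = C(18, 6) · 2^{1 − 15} = 18564 · 2^{−14} = 18564/16384.
As a reduced fraction: E[X] = 4641/4096 ≈ 1.1331.
Is E[X] < 1? NO.
Since E[X] ≥ 1, the first-moment bound is inconclusive at n = 18; it does NOT by itself certify R(6, 6) > 18.

E[X] = 4641/4096 ≈ 1.1331; E[X] ≥ 1; first-moment method inconclusive here.


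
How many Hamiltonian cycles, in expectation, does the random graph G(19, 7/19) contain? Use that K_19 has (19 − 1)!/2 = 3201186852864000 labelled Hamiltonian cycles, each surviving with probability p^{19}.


K_19 has (19 − 1)!/2 = 3201186852864000 labelled Hamiltonian cycles.
For each such Hamiltonian cycle H, let X_H = 1 if all 19 edges of H are present in G. Then P[X_H = 1] = p^{19} = (7/19)^{19} = 11398895185373143/1978419655660313589123979.
Summing the indicators: E[X] = Σ_H E[X_H] = 3201186852864000 · p^{19} = 3201186852864000 · 11398895185373143/1978419655660313589123979 = 36489993404591253525678231552000/1978419655660313589123979.
Numerically: E[X] ≈ 1.84e+07.

E[X] = 3201186852864000 · (7/19)^{19} = 36489993404591253525678231552000/1978419655660313589123979 ≈ 1.84e+07.


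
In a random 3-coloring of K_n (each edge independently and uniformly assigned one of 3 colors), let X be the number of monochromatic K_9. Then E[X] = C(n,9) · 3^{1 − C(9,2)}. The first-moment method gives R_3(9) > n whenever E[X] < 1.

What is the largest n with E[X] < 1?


We need C(n, 9) · 3^{1 − 36} < 1, i.e. C(n, 9) < 3^{36 − 1} = 50031545098999707.
Check values of n near the boundary:
  n = 296: C(296, 9) = 42513789098994080; 42513789098994080 < 50031545098999707? YES
  n = 297: C(297, 9) = 43842345008337645; 43842345008337645 < 50031545098999707? YES
  n = 298: C(298, 9) = 45207677551849890; 45207677551849890 < 50031545098999707? YES
  n = 299: C(299, 9) = 46610674441390059; 46610674441390059 < 50031545098999707? YES
  n = 300: C(300, 9) = 48052241692154700; 48052241692154700 < 50031545098999707? YES
  n = 301: C(301, 9) = 49533303936090975; 49533303936090975 < 50031545098999707? YES
  n = 302: C(302, 9) = 51054804739588650; 51054804739588650 < 50031545098999707? NO
  n = 303: C(303, 9) = 52617706925494425; 52617706925494425 < 50031545098999707? NO
  n = 304: C(304, 9) = 54222992899492560; 54222992899492560 < 50031545098999707? NO
The largest n with C(n, 9) < 50031545098999707 is n = 301 (where E[X] = 16511101312030325/16677181699666569 ≈ 0.990). Hence R_3(9) > 301, i.e. R_3(9) ≥ 302.

Largest n = 301; hence R_3(9) > 301.


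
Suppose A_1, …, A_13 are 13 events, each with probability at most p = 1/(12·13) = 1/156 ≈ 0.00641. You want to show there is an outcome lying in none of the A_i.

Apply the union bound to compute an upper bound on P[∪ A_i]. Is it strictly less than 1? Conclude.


Union bound: P[∪_{i=1}^{13} A_i] ≤ Σ_i P[A_i] ≤ 13·p = 13·(1/156) = 1/12.
Numerically: 1/12 ≈ 0.08333.
Is 1/12 < 1? YES.
Since P[∪ A_i] ≤ 1/12 < 1, the complement has P[∩ A_i^c] ≥ 1 − 1/12 = 11/12 > 0, so some outcome avoids every A_i.

13·p = 1/12 ≈ 0.08333; existence CERTIFIED by the union bound.


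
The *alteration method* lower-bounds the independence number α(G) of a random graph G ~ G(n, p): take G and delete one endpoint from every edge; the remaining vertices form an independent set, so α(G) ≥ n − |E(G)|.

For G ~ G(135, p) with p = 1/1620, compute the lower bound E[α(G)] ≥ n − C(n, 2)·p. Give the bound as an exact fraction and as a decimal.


E[|E(G)|] = C(135, 2)·p = 9045 · (1/1620) = 67/12.
E[α(G)] ≥ n − E[|E(G)|] = 135 − 67/12 = 1553/12.
Numerically: ≈ 129.4167.
(This is only a lower bound; the true E[α(G)] may be larger.)

E[α(G)] ≥ 1553/12 ≈ 129.4167.


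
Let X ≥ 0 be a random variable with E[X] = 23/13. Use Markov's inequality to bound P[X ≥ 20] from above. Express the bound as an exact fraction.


μ = E[X] = 23/13, a = 20.
Markov: P[X ≥ 20] ≤ μ/a = (23/13)/20 = 23/260.
Numerically: ≈ 0.08846.
(Since a = 20 > μ = 1.76923, the bound 23/260 is < 1 and informative.)

P[X ≥ 20] ≤ 23/260 ≈ 0.08846.


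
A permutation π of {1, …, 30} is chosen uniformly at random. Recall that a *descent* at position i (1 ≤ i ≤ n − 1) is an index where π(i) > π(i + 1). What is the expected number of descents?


Write X = Σ X_I over i = 1, …, 29, with X_I the indicator of one descent.
There are 29 indicators.
For each fixed i, the pair (π(i), π(i+1)) is a uniformly random ordered pair of distinct values from {1, …, 30}; by symmetry P[π(i) > π(i+1)] = 1/2.
By linearity: E[X] = 29 · (1/2) = (30 − 1) · (1/2) = 29/2 ≈ 14.50000.

E[X] = 29/2 = 14.50000.


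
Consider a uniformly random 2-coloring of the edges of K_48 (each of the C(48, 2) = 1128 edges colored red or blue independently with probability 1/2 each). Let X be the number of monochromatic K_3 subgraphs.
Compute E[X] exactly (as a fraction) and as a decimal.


Let X = Σ_S X_S over the C(48, 3) = 17296 subsets S of size 3, where X_S = 1 if the K_3 on S is monochromatic.
For a fixed S, the K_3 on S has C(3, 2) = 3 edges. P[all 3 edges red] = (1/2)^3, and likewise for blue, so P[monochromatic] = 2·(1/2)^3 = 2^{1 − 3} = 1/4.
By linearity: E[X] = C(48, 3) · 2^{1 − 3} = 17296 · 1/4 = 4324.
Numerically: E[X] ≈ 4324.000.

E[X] = C(48,3)·2^(1−C(3,2)) = 4324 ≈ 4324.000.


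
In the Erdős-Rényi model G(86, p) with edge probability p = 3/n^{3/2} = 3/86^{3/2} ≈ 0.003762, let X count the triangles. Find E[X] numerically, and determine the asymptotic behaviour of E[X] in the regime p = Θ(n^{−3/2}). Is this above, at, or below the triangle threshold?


Number of potential triangles: C(86, 3) = 102340.
Each occurs with probability p³ ≈ (0.003762)³ ≈ 5.322562e-08.
By linearity: E[X] = C(86, 3)·p³ ≈ 102340 · 5.322562e-08 ≈ 0.0054.
Since α = 3/2 > 1, p = c/n^{3/2} = o(1/n) is below the triangle threshold p ~ 1/n. Asymptotically E[X] ~ (c³/6)·n^{3(1−α)} = (3³/6)·n^{-1.5} → 0, so by Markov's inequality G has no triangles w.h.p.

E[X] ≈ 0.0054; in regime p = Θ(1/n^{3/2}) E[X] tends to 0 (below the triangle threshold p ~ 1/n).


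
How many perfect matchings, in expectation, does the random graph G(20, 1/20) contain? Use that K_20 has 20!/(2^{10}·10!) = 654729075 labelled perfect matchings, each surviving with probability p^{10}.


K_20 has 20!/(2^{10}·10!) = 654729075 labelled perfect matchings.
For each such perfect matching H, let X_H = 1 if all 10 edges of H are present in G. Then P[X_H = 1] = p^{10} = (1/20)^{10} = 1/10240000000000.
Summing the indicators: E[X] = Σ_H E[X_H] = 654729075 · p^{10} = 654729075 · 1/10240000000000 = 26189163/409600000000.
Numerically: E[X] ≈ 6.394e-05.

E[X] = 654729075 · (1/20)^{10} = 26189163/409600000000 ≈ 6.394e-05.


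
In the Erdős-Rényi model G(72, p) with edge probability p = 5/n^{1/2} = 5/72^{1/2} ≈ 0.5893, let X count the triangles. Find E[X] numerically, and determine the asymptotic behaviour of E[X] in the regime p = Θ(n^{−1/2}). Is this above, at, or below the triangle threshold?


Number of potential triangles: C(72, 3) = 59640.
Each occurs with probability p³ ≈ (0.5893)³ ≈ 2.046027e-01.
By linearity: E[X] = C(72, 3)·p³ ≈ 59640 · 2.046027e-01 ≈ 12202.5024.
Since α = 1/2 < 1, p = c/n^{1/2} ≫ 1/n is above the triangle threshold p ~ 1/n. Asymptotically E[X] ~ (c³/6)·n^{3(1−α)} = (5³/6)·n^{1.5} → ∞; triangles are abundant w.h.p.

E[X] ≈ 12202.5024; in regime p = Θ(1/n^{1/2}) E[X] diverges (above the triangle threshold p ~ 1/n).


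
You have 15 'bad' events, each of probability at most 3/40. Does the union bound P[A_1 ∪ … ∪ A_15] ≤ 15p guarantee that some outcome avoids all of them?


Union bound: P[∪_{i=1}^{15} A_i] ≤ Σ_i P[A_i] ≤ 15·p = 15·(3/40) = 9/8.
Numerically: 9/8 ≈ 1.125000.
Is 9/8 < 1? NO.
Since the bound 9/8 is ≥ 1, the union bound is uninformative here; it does NOT by itself certify existence.

15·p = 9/8 ≈ 1.125000; existence NOT certified by the union bound.


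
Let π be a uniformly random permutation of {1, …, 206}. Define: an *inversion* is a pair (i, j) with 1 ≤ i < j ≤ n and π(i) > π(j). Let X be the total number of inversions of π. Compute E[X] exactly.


Write X = Σ X_I over the C(206, 2) = 21115 pairs i < j, with X_I the indicator of one inversion.
There are 21115 indicators.
For each fixed pair i < j, the values π(i) and π(j) are two distinct elements of {1, …, 206} in uniformly random order; by symmetry P[π(i) > π(j)] = 1/2.
By linearity: E[X] = 21115 · (1/2) = C(206, 2) · (1/2) = 21115/2 = 21115/2 ≈ 10557.500.

E[X] = 21115/2 = 10557.500.


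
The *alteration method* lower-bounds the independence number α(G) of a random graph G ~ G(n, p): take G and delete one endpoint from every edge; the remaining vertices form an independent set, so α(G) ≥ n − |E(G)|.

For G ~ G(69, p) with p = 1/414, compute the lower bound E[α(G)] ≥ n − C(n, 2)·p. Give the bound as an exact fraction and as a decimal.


E[|E(G)|] = C(69, 2)·p = 2346 · (1/414) = 17/3.
E[α(G)] ≥ n − E[|E(G)|] = 69 − 17/3 = 190/3.
Numerically: ≈ 63.333333.
(This is only a lower bound; the true E[α(G)] may be larger.)

E[α(G)] ≥ 190/3 ≈ 63.333333.


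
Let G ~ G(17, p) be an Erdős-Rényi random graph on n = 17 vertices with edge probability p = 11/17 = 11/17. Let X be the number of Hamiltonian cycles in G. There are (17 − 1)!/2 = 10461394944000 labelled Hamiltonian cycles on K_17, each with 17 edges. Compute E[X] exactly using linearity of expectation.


K_17 has (17 − 1)!/2 = 10461394944000 labelled Hamiltonian cycles.
For each such Hamiltonian cycle H, let X_H = 1 if all 17 edges of H are present in G. Then P[X_H = 1] = p^{17} = (11/17)^{17} = 505447028499293771/827240261886336764177.
By linearity of expectation: E[X] = Σ_H E[X_H] = 10461394944000 · p^{17} = 10461394944000 · 505447028499293771/827240261886336764177 = 5287680988402335763510093824000/827240261886336764177.
Numerically: E[X] ≈ 6.392e+09.

E[X] = 10461394944000 · (11/17)^{17} = 5287680988402335763510093824000/827240261886336764177 ≈ 6.392e+09.


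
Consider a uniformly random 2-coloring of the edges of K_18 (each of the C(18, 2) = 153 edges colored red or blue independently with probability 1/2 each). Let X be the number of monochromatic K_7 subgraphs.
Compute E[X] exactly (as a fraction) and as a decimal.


Let X = Σ_S X_S over the C(18, 7) = 31824 subsets S of size 7, where X_S = 1 if the K_7 on S is monochromatic.
For a fixed S, the K_7 on S has C(7, 2) = 21 edges. P[all 21 edges red] = (1/2)^21, and likewise for blue, so P[monochromatic] = 2·(1/2)^21 = 2^{1 − 21} = 1/1048576.
By linearity of expectation: E[X] = C(18, 7) · 2^{1 − 21} = 31824 · 1/1048576 = 1989/65536.
Numerically: E[X] ≈ 0.030350.

E[X] = C(18,7)·2^(1−C(7,2)) = 1989/65536 ≈ 0.030350.


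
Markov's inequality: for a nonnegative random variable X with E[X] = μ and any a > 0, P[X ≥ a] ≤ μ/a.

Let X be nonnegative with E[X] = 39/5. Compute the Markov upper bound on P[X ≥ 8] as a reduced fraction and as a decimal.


μ = E[X] = 39/5, a = 8.
Markov: P[X ≥ 8] ≤ μ/a = (39/5)/8 = 39/40.
Numerically: ≈ 0.975.
(Since a = 8 > μ = 7.800, the bound 39/40 is < 1 and informative.)

P[X ≥ 8] ≤ 39/40 ≈ 0.975.


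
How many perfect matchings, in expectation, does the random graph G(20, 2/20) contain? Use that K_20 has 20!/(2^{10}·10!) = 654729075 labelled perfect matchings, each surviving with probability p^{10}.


K_20 has 20!/(2^{10}·10!) = 654729075 labelled perfect matchings.
For each such perfect matching H, let X_H = 1 if all 10 edges of H are present in G. Then P[X_H = 1] = p^{10} = (1/10)^{10} = 1/10000000000.
By linearity: E[X] = Σ_H E[X_H] = 654729075 · p^{10} = 654729075 · 1/10000000000 = 26189163/400000000.
Numerically: E[X] ≈ 0.0654729.

E[X] = 654729075 · (1/10)^{10} = 26189163/400000000 ≈ 0.0654729.


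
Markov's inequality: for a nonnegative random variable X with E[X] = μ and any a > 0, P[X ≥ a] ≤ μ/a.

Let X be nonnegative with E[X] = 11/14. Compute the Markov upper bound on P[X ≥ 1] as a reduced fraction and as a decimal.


μ = E[X] = 11/14, a = 1.
Markov: P[X ≥ 1] ≤ μ/a = (11/14)/1 = 11/14.
Numerically: ≈ 0.78571.
(Since a = 1 > μ = 0.78571, the bound 11/14 is < 1 and informative.)

P[X ≥ 1] ≤ 11/14 ≈ 0.78571.


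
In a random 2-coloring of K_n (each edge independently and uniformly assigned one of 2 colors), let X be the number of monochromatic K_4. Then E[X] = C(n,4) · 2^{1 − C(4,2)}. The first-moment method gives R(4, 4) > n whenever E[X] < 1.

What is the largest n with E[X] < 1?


We need C(n, 4) · 2^{1 − 6} < 1, i.e. C(n, 4) < 2^{6 − 1} = 32.
Check values of n near the boundary:
  n = 4: C(4, 4) = 1; 1 < 32? YES
  n = 5: C(5, 4) = 5; 5 < 32? YES
  n = 6: C(6, 4) = 15; 15 < 32? YES
  n = 7: C(7, 4) = 35; 35 < 32? NO
The largest n with C(n, 4) < 32 is n = 6 (where E[X] = 15/32 ≈ 0.4688). Hence R(4, 4) > 6, i.e. R(4, 4) ≥ 7.

Largest n = 6; hence R(4, 4) > 6.


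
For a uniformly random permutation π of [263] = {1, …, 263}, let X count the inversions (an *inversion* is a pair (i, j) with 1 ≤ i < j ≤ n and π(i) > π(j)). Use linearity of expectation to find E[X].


Write X = Σ X_I over the C(263, 2) = 34453 pairs i < j, with X_I the indicator of one inversion.
There are 34453 indicators.
For each fixed pair i < j, the values π(i) and π(j) are two distinct elements of {1, …, 263} in uniformly random order; by symmetry P[π(i) > π(j)] = 1/2.
By linearity: E[X] = 34453 · (1/2) = C(263, 2) · (1/2) = 34453/2 = 34453/2 ≈ 17226.500.

E[X] = 34453/2 = 17226.500.


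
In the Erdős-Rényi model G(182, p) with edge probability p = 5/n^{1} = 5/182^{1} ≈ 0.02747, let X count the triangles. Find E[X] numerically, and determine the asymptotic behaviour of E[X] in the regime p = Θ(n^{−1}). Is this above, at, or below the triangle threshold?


Number of potential triangles: C(182, 3) = 988260.
Each occurs with probability p³ ≈ (0.02747)³ ≈ 2.073461e-05.
By linearity: E[X] = C(182, 3)·p³ ≈ 988260 · 2.073461e-05 ≈ 20.4912.
Here α = 1, so p = 5/n is exactly at the triangle threshold p ~ 1/n. Asymptotically E[X] → c³/6 = 5³/6 = 125/6 ≈ 20.8333, a bounded constant. In this regime the triangle count is asymptotically Poisson(c³/6).

E[X] ≈ 20.4912; in regime p = Θ(1/n^{1}) E[X] stays bounded (at the triangle threshold p ~ 1/n).


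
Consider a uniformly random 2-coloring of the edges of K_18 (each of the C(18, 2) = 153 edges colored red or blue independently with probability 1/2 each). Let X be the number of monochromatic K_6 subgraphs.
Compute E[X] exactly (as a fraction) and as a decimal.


Let X = Σ_S X_S over the C(18, 6) = 18564 subsets S of size 6, where X_S = 1 if the K_6 on S is monochromatic.
For a fixed S, the K_6 on S has C(6, 2) = 15 edges. P[all 15 edges red] = (1/2)^15, and likewise for blue, so P[monochromatic] = 2·(1/2)^15 = 2^{1 − 15} = 1/16384.
By linearity: E[X] = C(18, 6) · 2^{1 − 15} = 18564 · 1/16384 = 4641/4096.
Numerically: E[X] ≈ 1.133.

E[X] = C(18,6)·2^(1−C(6,2)) = 4641/4096 ≈ 1.133.


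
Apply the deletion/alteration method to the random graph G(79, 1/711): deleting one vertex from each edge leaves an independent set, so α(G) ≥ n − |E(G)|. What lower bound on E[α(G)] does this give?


E[|E(G)|] = C(79, 2)·p = 3081 · (1/711) = 13/3.
E[α(G)] ≥ n − E[|E(G)|] = 79 − 13/3 = 224/3.
Numerically: ≈ 74.667.
(This is only a lower bound; the true E[α(G)] may be larger.)

E[α(G)] ≥ 224/3 ≈ 74.667.


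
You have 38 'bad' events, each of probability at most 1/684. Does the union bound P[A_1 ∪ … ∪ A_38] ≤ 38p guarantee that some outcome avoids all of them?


Union bound: P[∪_{i=1}^{38} A_i] ≤ Σ_i P[A_i] ≤ 38·p = 38·(1/684) = 1/18.
Numerically: 1/18 ≈ 0.055556.
Is 1/18 < 1? YES.
Since P[∪ A_i] ≤ 1/18 < 1, the complement has P[∩ A_i^c] ≥ 1 − 1/18 = 17/18 > 0, so some outcome avoids every A_i.

38·p = 1/18 ≈ 0.055556; existence CERTIFIED by the union bound.


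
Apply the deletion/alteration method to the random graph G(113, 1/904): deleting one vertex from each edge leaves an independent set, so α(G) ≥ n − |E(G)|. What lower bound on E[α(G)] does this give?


E[|E(G)|] = C(113, 2)·p = 6328 · (1/904) = 7.
E[α(G)] ≥ n − E[|E(G)|] = 113 − 7 = 106.
Numerically: ≈ 106.000.
(This is only a lower bound; the true E[α(G)] may be larger.)

E[α(G)] ≥ 106 ≈ 106.000.


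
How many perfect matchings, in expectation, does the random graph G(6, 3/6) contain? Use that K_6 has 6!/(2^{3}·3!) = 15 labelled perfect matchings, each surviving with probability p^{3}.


K_6 has 6!/(2^{3}·3!) = 15 labelled perfect matchings.
For each such perfect matching H, let X_H = 1 if all 3 edges of H are present in G. Then P[X_H = 1] = p^{3} = (1/2)^{3} = 1/8.
Summing the indicators: E[X] = Σ_H E[X_H] = 15 · p^{3} = 15 · 1/8 = 15/8.
Numerically: E[X] ≈ 1.875.

E[X] = 15 · (1/2)^{3} = 15/8 ≈ 1.875.


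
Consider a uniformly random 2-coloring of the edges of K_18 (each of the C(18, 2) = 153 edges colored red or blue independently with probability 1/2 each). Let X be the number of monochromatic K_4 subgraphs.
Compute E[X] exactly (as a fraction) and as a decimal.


Let X = Σ_S X_S over the C(18, 4) = 3060 subsets S of size 4, where X_S = 1 if the K_4 on S is monochromatic.
For a fixed S, the K_4 on S has C(4, 2) = 6 edges. P[all 6 edges red] = (1/2)^6, and likewise for blue, so P[monochromatic] = 2·(1/2)^6 = 2^{1 − 6} = 1/32.
Summing: E[X] = C(18, 4) · 2^{1 − 6} = 3060 · 1/32 = 765/8.
Numerically: E[X] ≈ 95.6250.

E[X] = C(18,4)·2^(1−C(4,2)) = 765/8 ≈ 95.6250.


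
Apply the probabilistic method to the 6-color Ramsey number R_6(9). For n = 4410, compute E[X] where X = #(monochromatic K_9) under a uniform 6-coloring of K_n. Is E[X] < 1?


E[X] = C(4410, 9) · 6^{1 − 36} = 1724394906266704102180823710 · 6^{−35} = 1724394906266704102180823710/1719070799748422591028658176.
As a reduced fraction: E[X] = 862197453133352051090411855/859535399874211295514329088 ≈ 1.003097.
Is E[X] < 1? NO.
Since E[X] ≥ 1, the first-moment bound is inconclusive at n = 4410; it does NOT by itself certify R_6(9) > 4410.

E[X] = 862197453133352051090411855/859535399874211295514329088 ≈ 1.003097; E[X] ≥ 1; first-moment method inconclusive here.


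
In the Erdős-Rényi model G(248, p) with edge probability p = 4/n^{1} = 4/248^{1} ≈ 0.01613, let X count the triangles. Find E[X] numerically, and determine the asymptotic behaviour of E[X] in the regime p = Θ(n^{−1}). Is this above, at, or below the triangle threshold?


Number of potential triangles: C(248, 3) = 2511496.
Each occurs with probability p³ ≈ (0.01613)³ ≈ 4.195898e-06.
By linearity: E[X] = C(248, 3)·p³ ≈ 2511496 · 4.195898e-06 ≈ 10.5380.
Here α = 1, so p = 4/n is exactly at the triangle threshold p ~ 1/n. Asymptotically E[X] → c³/6 = 4³/6 = 32/3 ≈ 10.6667, a bounded constant. In this regime the triangle count is asymptotically Poisson(c³/6).

E[X] ≈ 10.5380; in regime p = Θ(1/n^{1}) E[X] stays bounded (at the triangle threshold p ~ 1/n).


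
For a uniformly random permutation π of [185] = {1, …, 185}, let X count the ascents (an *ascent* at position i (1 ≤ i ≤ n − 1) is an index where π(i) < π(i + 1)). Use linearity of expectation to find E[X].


Write X = Σ X_I over i = 1, …, 184, with X_I the indicator of one ascent.
There are 184 indicators.
For each fixed i, the pair (π(i), π(i+1)) is a uniformly random ordered pair of distinct values from {1, …, 185}; by symmetry P[π(i) < π(i+1)] = 1/2.
By linearity: E[X] = 184 · (1/2) = (185 − 1) · (1/2) = 92 ≈ 92.00000.

E[X] = 92 = 92.00000.


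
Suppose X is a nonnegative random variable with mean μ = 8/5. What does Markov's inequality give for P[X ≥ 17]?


μ = E[X] = 8/5, a = 17.
Markov: P[X ≥ 17] ≤ μ/a = (8/5)/17 = 8/85.
Numerically: ≈ 0.09412.
(Since a = 17 > μ = 1.60000, the bound 8/85 is < 1 and informative.)

P[X ≥ 17] ≤ 8/85 ≈ 0.09412.


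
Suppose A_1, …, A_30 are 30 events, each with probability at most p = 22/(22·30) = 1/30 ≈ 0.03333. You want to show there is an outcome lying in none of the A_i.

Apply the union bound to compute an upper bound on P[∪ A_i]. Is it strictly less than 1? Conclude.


Union bound: P[∪_{i=1}^{30} A_i] ≤ Σ_i P[A_i] ≤ 30·p = 30·(1/30) = 1.
Numerically: 1 ≈ 1.00000.
Is 1 < 1? NO.
Since the bound 1 is ≥ 1, the union bound is uninformative here; it does NOT by itself certify existence.

30·p = 1 ≈ 1.00000; existence NOT certified by the union bound.


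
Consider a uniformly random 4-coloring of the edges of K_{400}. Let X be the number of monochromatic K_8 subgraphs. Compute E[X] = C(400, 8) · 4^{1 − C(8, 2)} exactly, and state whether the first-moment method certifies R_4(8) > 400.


E[X] = C(400, 8) · 4^{1 − 28} = 15148408086508950 · 4^{−27} = 15148408086508950/18014398509481984.
As a reduced fraction: E[X] = 7574204043254475/9007199254740992 ≈ 0.8409.
Is E[X] < 1? YES.
Since E[X] < 1, there exists a 4-coloring of K_{400} with no monochromatic K_8; hence R_4(8) > 400.

E[X] = 7574204043254475/9007199254740992 ≈ 0.8409; E[X] < 1, so R_4(8) > 400.


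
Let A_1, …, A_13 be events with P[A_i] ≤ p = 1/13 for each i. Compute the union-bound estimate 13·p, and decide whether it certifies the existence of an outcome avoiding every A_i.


Union bound: P[∪_{i=1}^{13} A_i] ≤ Σ_i P[A_i] ≤ 13·p = 13·(1/13) = 1.
Numerically: 1 ≈ 1.00000.
Is 1 < 1? NO.
Since the bound 1 is ≥ 1, the union bound is uninformative here; it does NOT by itself certify existence.

13·p = 1 ≈ 1.00000; existence NOT certified by the union bound.


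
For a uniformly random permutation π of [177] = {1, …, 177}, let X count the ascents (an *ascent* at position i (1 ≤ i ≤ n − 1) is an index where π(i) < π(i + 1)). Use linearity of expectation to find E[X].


Write X = Σ X_I over i = 1, …, 176, with X_I the indicator of one ascent.
There are 176 indicators.
For each fixed i, the pair (π(i), π(i+1)) is a uniformly random ordered pair of distinct values from {1, …, 177}; by symmetry P[π(i) < π(i+1)] = 1/2.
By linearity: E[X] = 176 · (1/2) = (177 − 1) · (1/2) = 88 ≈ 88.0000.

E[X] = 88 = 88.0000.


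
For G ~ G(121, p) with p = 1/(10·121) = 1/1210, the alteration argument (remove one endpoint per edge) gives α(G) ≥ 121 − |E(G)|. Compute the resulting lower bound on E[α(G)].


E[|E(G)|] = C(121, 2)·p = 7260 · (1/1210) = 6.
E[α(G)] ≥ n − E[|E(G)|] = 121 − 6 = 115.
Numerically: ≈ 115.000000.
(This is only a lower bound; the true E[α(G)] may be larger.)

E[α(G)] ≥ 115 ≈ 115.000000.


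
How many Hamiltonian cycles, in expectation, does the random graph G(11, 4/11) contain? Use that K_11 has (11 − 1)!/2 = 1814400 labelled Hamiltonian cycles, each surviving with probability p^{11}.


K_11 has (11 − 1)!/2 = 1814400 labelled Hamiltonian cycles.
For each such Hamiltonian cycle H, let X_H = 1 if all 11 edges of H are present in G. Then P[X_H = 1] = p^{11} = (4/11)^{11} = 4194304/285311670611.
Summing the indicators: E[X] = Σ_H E[X_H] = 1814400 · p^{11} = 1814400 · 4194304/285311670611 = 7610145177600/285311670611.
Numerically: E[X] ≈ 26.673.

E[X] = 1814400 · (4/11)^{11} = 7610145177600/285311670611 ≈ 26.673.


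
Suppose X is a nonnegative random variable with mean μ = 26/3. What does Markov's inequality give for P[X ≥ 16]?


μ = E[X] = 26/3, a = 16.
Markov: P[X ≥ 16] ≤ μ/a = (26/3)/16 = 13/24.
Numerically: ≈ 0.5417.
(Since a = 16 > μ = 8.6667, the bound 13/24 is < 1 and informative.)

P[X ≥ 16] ≤ 13/24 ≈ 0.5417.


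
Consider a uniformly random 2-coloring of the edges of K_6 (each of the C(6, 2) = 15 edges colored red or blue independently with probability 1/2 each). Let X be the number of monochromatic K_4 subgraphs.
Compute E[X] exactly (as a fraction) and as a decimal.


Let X = Σ_S X_S over the C(6, 4) = 15 subsets S of size 4, where X_S = 1 if the K_4 on S is monochromatic.
For a fixed S, the K_4 on S has C(4, 2) = 6 edges. P[all 6 edges red] = (1/2)^6, and likewise for blue, so P[monochromatic] = 2·(1/2)^6 = 2^{1 − 6} = 1/32.
By linearity of expectation: E[X] = C(6, 4) · 2^{1 − 6} = 15 · 1/32 = 15/32.
Numerically: E[X] ≈ 0.46875.

E[X] = C(6,4)·2^(1−C(4,2)) = 15/32 ≈ 0.46875.


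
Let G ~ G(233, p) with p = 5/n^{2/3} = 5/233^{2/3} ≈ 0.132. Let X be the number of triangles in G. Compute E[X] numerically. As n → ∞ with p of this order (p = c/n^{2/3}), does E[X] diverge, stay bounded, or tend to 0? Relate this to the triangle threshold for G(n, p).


Number of potential triangles: C(233, 3) = 2081156.
Each occurs with probability p³ ≈ (0.132)³ ≈ 2.302492e-03.
By linearity: E[X] = C(233, 3)·p³ ≈ 2081156 · 2.302492e-03 ≈ 4791.8455.
Since α = 2/3 < 1, p = c/n^{2/3} ≫ 1/n is above the triangle threshold p ~ 1/n. Asymptotically E[X] ~ (c³/6)·n^{3(1−α)} = (5³/6)·n^{1} → ∞; triangles are abundant w.h.p.

E[X] ≈ 4791.8455; in regime p = Θ(1/n^{2/3}) E[X] diverges (above the triangle threshold p ~ 1/n).


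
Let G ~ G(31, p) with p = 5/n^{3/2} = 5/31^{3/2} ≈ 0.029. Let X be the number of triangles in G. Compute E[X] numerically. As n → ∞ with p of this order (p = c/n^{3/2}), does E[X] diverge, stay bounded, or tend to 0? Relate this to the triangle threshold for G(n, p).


Number of potential triangles: C(31, 3) = 4495.
Each occurs with probability p³ ≈ (0.029)³ ≈ 2.43099e-05.
By linearity: E[X] = C(31, 3)·p³ ≈ 4495 · 2.43099e-05 ≈ 0.109.
Since α = 3/2 > 1, p = c/n^{3/2} = o(1/n) is below the triangle threshold p ~ 1/n. Asymptotically E[X] ~ (c³/6)·n^{3(1−α)} = (5³/6)·n^{-1.5} → 0, so by Markov's inequality G has no triangles w.h.p.

E[X] ≈ 0.109; in regime p = Θ(1/n^{3/2}) E[X] tends to 0 (below the triangle threshold p ~ 1/n).


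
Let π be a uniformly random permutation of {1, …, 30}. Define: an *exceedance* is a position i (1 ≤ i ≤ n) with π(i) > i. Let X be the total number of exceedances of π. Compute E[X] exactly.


Write X = Σ_{i=1}^{30} X_i, where X_i = 1_{π(i) > i}.
For each fixed i, π(i) is uniform over {1, …, 30} (marginal of a uniform permutation), so P[π(i) > i] = (n − i)/n. Summing: Σ_{i=1}^{30} (n − i)/n = (0 + 1 + … + 29)/30 = 30(30 − 1)/(2·30) = (30 − 1)/2.
Hence E[X] = Σ_{i=1}^{30} (30 − i)/30 = 29/2 ≈ 14.50000.

E[X] = 29/2 = 14.50000.


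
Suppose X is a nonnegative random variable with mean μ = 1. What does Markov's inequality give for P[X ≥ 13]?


μ = E[X] = 1, a = 13.
Markov: P[X ≥ 13] ≤ μ/a = (1)/13 = 1/13.
Numerically: ≈ 0.07692.
(Since a = 13 > μ = 1.00000, the bound 1/13 is < 1 and informative.)

P[X ≥ 13] ≤ 1/13 ≈ 0.07692.


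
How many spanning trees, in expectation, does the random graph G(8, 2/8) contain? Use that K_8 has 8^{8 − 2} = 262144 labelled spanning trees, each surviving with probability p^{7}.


K_8 has 8^{8 − 2} = 262144 labelled spanning trees.
For each such spanning tree H, let X_H = 1 if all 7 edges of H are present in G. Then P[X_H = 1] = p^{7} = (1/4)^{7} = 1/16384.
Summing the indicators: E[X] = Σ_H E[X_H] = 262144 · p^{7} = 262144 · 1/16384 = 16.
Numerically: E[X] ≈ 16.

E[X] = 262144 · (1/4)^{7} = 16 ≈ 16.


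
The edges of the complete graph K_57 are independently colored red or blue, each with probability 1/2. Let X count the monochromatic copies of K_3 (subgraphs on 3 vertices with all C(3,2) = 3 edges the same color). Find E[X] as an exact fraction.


Let X = Σ_S X_S over the C(57, 3) = 29260 subsets S of size 3, where X_S = 1 if the K_3 on S is monochromatic.
For a fixed S, the K_3 on S has C(3, 2) = 3 edges. P[all 3 edges red] = (1/2)^3, and likewise for blue, so P[monochromatic] = 2·(1/2)^3 = 2^{1 − 3} = 1/4.
Summing: E[X] = C(57, 3) · 2^{1 − 3} = 29260 · 1/4 = 7315.
Numerically: E[X] ≈ 7315.00000.

E[X] = C(57,3)·2^(1−C(3,2)) = 7315 ≈ 7315.00000.


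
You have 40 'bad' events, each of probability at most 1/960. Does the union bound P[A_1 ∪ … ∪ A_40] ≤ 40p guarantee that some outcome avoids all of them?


Union bound: P[∪_{i=1}^{40} A_i] ≤ Σ_i P[A_i] ≤ 40·p = 40·(1/960) = 1/24.
Numerically: 1/24 ≈ 0.0416667.
Is 1/24 < 1? YES.
Since P[∪ A_i] ≤ 1/24 < 1, the complement has P[∩ A_i^c] ≥ 1 − 1/24 = 23/24 > 0, so some outcome avoids every A_i.

40·p = 1/24 ≈ 0.0416667; existence CERTIFIED by the union bound.


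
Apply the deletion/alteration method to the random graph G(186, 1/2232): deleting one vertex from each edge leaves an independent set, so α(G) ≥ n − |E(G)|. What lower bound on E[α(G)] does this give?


E[|E(G)|] = C(186, 2)·p = 17205 · (1/2232) = 185/24.
E[α(G)] ≥ n − E[|E(G)|] = 186 − 185/24 = 4279/24.
Numerically: ≈ 178.291667.
(This is only a lower bound; the true E[α(G)] may be larger.)

E[α(G)] ≥ 4279/24 ≈ 178.291667.


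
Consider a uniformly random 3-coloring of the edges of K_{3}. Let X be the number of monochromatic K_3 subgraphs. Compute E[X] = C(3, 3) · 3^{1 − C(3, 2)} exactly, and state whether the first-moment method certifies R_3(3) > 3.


E[X] = C(3, 3) · 3^{1 − 3} = 1 · 3^{−2} = 1/9.
As a reduced fraction: E[X] = 1/9 ≈ 0.111111.
Is E[X] < 1? YES.
Since E[X] < 1, there exists a 3-coloring of K_{3} with no monochromatic K_3; hence R_3(3) > 3.

E[X] = 1/9 ≈ 0.111111; E[X] < 1, so R_3(3) > 3.


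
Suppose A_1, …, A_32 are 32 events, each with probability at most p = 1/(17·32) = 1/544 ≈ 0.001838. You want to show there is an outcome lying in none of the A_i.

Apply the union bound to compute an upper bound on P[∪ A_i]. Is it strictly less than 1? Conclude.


Union bound: P[∪_{i=1}^{32} A_i] ≤ Σ_i P[A_i] ≤ 32·p = 32·(1/544) = 1/17.
Numerically: 1/17 ≈ 0.058824.
Is 1/17 < 1? YES.
Since P[∪ A_i] ≤ 1/17 < 1, the complement has P[∩ A_i^c] ≥ 1 − 1/17 = 16/17 > 0, so some outcome avoids every A_i.

32·p = 1/17 ≈ 0.058824; existence CERTIFIED by the union bound.


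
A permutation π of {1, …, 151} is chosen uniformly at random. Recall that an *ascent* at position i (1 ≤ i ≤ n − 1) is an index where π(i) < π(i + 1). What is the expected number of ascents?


Write X = Σ X_I over i = 1, …, 150, with X_I the indicator of one ascent.
There are 150 indicators.
For each fixed i, the pair (π(i), π(i+1)) is a uniformly random ordered pair of distinct values from {1, …, 151}; by symmetry P[π(i) < π(i+1)] = 1/2.
By linearity: E[X] = 150 · (1/2) = (151 − 1) · (1/2) = 75 ≈ 75.000.

E[X] = 75 = 75.000.


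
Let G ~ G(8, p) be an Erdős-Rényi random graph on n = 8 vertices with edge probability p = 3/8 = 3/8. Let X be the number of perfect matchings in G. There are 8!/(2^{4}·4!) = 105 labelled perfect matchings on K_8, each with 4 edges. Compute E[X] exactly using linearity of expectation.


K_8 has 8!/(2^{4}·4!) = 105 labelled perfect matchings.
For each such perfect matching H, let X_H = 1 if all 4 edges of H are present in G. Then P[X_H = 1] = p^{4} = (3/8)^{4} = 81/4096.
Summing the indicators: E[X] = Σ_H E[X_H] = 105 · p^{4} = 105 · 81/4096 = 8505/4096.
Numerically: E[X] ≈ 2.076.

E[X] = 105 · (3/8)^{4} = 8505/4096 ≈ 2.076.


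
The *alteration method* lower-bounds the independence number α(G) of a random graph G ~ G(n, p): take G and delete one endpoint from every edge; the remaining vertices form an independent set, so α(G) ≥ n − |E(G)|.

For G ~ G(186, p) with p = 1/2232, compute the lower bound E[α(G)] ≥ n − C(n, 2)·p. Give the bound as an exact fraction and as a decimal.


E[|E(G)|] = C(186, 2)·p = 17205 · (1/2232) = 185/24.
E[α(G)] ≥ n − E[|E(G)|] = 186 − 185/24 = 4279/24.
Numerically: ≈ 178.291667.
(This is only a lower bound; the true E[α(G)] may be larger.)

E[α(G)] ≥ 4279/24 ≈ 178.291667.


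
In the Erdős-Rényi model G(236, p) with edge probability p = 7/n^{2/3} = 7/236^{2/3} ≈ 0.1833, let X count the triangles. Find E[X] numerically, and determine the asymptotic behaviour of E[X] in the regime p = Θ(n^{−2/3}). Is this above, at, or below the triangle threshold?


Number of potential triangles: C(236, 3) = 2162940.
Each occurs with probability p³ ≈ (0.1833)³ ≈ 6.158431e-03.
By linearity: E[X] = C(236, 3)·p³ ≈ 2162940 · 6.158431e-03 ≈ 13320.3178.
Since α = 2/3 < 1, p = c/n^{2/3} ≫ 1/n is above the triangle threshold p ~ 1/n. Asymptotically E[X] ~ (c³/6)·n^{3(1−α)} = (7³/6)·n^{1} → ∞; triangles are abundant w.h.p.

E[X] ≈ 13320.3178; in regime p = Θ(1/n^{2/3}) E[X] diverges (above the triangle threshold p ~ 1/n).


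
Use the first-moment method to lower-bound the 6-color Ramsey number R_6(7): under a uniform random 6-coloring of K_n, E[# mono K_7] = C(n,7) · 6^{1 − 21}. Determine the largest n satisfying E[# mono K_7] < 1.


We need C(n, 7) · 6^{1 − 21} < 1, i.e. C(n, 7) < 6^{21 − 1} = 3656158440062976.
Check values of n near the boundary:
  n = 563: C(563, 7) = 3426622515769596; 3426622515769596 < 3656158440062976? YES
  n = 564: C(564, 7) = 3469685994423792; 3469685994423792 < 3656158440062976? YES
  n = 565: C(565, 7) = 3513212521235560; 3513212521235560 < 3656158440062976? YES
  n = 566: C(566, 7) = 3557206237959440; 3557206237959440 < 3656158440062976? YES
  n = 567: C(567, 7) = 3601671315933933; 3601671315933933 < 3656158440062976? YES
  n = 568: C(568, 7) = 3646611956239704; 3646611956239704 < 3656158440062976? YES
  n = 569: C(569, 7) = 3692032389858348; 3692032389858348 < 3656158440062976? NO
  n = 570: C(570, 7) = 3737936877831720; 3737936877831720 < 3656158440062976? NO
  n = 571: C(571, 7) = 3784329711421830; 3784329711421830 < 3656158440062976? NO
The largest n with C(n, 7) < 3656158440062976 is n = 568 (where E[X] = 16882462760369/16926659444736 ≈ 0.997389). Hence R_6(7) > 568, i.e. R_6(7) ≥ 569.

Largest n = 568; hence R_6(7) > 568.


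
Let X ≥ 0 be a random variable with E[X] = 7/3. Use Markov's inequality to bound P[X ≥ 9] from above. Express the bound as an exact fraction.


μ = E[X] = 7/3, a = 9.
Markov: P[X ≥ 9] ≤ μ/a = (7/3)/9 = 7/27.
Numerically: ≈ 0.259.
(Since a = 9 > μ = 2.333, the bound 7/27 is < 1 and informative.)

P[X ≥ 9] ≤ 7/27 ≈ 0.259.


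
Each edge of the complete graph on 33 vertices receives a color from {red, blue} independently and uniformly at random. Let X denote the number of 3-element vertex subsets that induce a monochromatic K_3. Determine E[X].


Let X = Σ_S X_S over the C(33, 3) = 5456 subsets S of size 3, where X_S = 1 if the K_3 on S is monochromatic.
For a fixed S, the K_3 on S has C(3, 2) = 3 edges. P[all 3 edges red] = (1/2)^3, and likewise for blue, so P[monochromatic] = 2·(1/2)^3 = 2^{1 − 3} = 1/4.
By linearity: E[X] = C(33, 3) · 2^{1 − 3} = 5456 · 1/4 = 1364.
Numerically: E[X] ≈ 1364.0000.

E[X] = C(33,3)·2^(1−C(3,2)) = 1364 ≈ 1364.0000.


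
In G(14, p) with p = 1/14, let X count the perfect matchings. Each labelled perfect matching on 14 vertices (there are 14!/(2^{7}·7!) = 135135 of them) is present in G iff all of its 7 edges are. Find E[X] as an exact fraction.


K_14 has 14!/(2^{7}·7!) = 135135 labelled perfect matchings.
For each such perfect matching H, let X_H = 1 if all 7 edges of H are present in G. Then P[X_H = 1] = p^{7} = (1/14)^{7} = 1/105413504.
By linearity: E[X] = Σ_H E[X_H] = 135135 · p^{7} = 135135 · 1/105413504 = 19305/15059072.
Numerically: E[X] ≈ 0.001282.

E[X] = 135135 · (1/14)^{7} = 19305/15059072 ≈ 0.001282.


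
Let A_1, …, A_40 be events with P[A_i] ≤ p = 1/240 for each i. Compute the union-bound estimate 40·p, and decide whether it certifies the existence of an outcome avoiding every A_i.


Union bound: P[∪_{i=1}^{40} A_i] ≤ Σ_i P[A_i] ≤ 40·p = 40·(1/240) = 1/6.
Numerically: 1/6 ≈ 0.1666667.
Is 1/6 < 1? YES.
Since P[∪ A_i] ≤ 1/6 < 1, the complement has P[∩ A_i^c] ≥ 1 − 1/6 = 5/6 > 0, so some outcome avoids every A_i.

40·p = 1/6 ≈ 0.1666667; existence CERTIFIED by the union bound.


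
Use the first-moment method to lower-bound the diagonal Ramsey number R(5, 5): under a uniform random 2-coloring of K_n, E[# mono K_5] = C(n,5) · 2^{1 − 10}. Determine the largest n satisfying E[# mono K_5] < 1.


We need C(n, 5) · 2^{1 − 10} < 1, i.e. C(n, 5) < 2^{10 − 1} = 512.
Check values of n near the boundary:
  n = 7: C(7, 5) = 21; 21 < 512? YES
  n = 8: C(8, 5) = 56; 56 < 512? YES
  n = 9: C(9, 5) = 126; 126 < 512? YES
  n = 10: C(10, 5) = 252; 252 < 512? YES
  n = 11: C(11, 5) = 462; 462 < 512? YES
  n = 12: C(12, 5) = 792; 792 < 512? NO
  n = 13: C(13, 5) = 1287; 1287 < 512? NO
  n = 14: C(14, 5) = 2002; 2002 < 512? NO
The largest n with C(n, 5) < 512 is n = 11 (where E[X] = 231/256 ≈ 0.902). Hence R(5, 5) > 11, i.e. R(5, 5) ≥ 12.

Largest n = 11; hence R(5, 5) > 11.


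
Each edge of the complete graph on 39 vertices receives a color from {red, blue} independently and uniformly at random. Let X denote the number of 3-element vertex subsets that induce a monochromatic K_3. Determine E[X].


Let X = Σ_S X_S over the C(39, 3) = 9139 subsets S of size 3, where X_S = 1 if the K_3 on S is monochromatic.
For a fixed S, the K_3 on S has C(3, 2) = 3 edges. P[all 3 edges red] = (1/2)^3, and likewise for blue, so P[monochromatic] = 2·(1/2)^3 = 2^{1 − 3} = 1/4.
By linearity: E[X] = C(39, 3) · 2^{1 − 3} = 9139 · 1/4 = 9139/4.
Numerically: E[X] ≈ 2284.75000.

E[X] = C(39,3)·2^(1−C(3,2)) = 9139/4 ≈ 2284.75000.


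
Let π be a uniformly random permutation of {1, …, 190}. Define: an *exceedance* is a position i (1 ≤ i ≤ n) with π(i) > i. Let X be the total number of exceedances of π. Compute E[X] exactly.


Write X = Σ_{i=1}^{190} X_i, where X_i = 1_{π(i) > i}.
For each fixed i, π(i) is uniform over {1, …, 190} (marginal of a uniform permutation), so P[π(i) > i] = (n − i)/n. Summing: Σ_{i=1}^{190} (n − i)/n = (0 + 1 + … + 189)/190 = 190(190 − 1)/(2·190) = (190 − 1)/2.
Hence E[X] = Σ_{i=1}^{190} (190 − i)/190 = 189/2 ≈ 94.50000.

E[X] = 189/2 = 94.50000.


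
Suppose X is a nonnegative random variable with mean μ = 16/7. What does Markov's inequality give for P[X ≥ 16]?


μ = E[X] = 16/7, a = 16.
Markov: P[X ≥ 16] ≤ μ/a = (16/7)/16 = 1/7.
Numerically: ≈ 0.1429.
(Since a = 16 > μ = 2.2857, the bound 1/7 is < 1 and informative.)

P[X ≥ 16] ≤ 1/7 ≈ 0.1429.
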